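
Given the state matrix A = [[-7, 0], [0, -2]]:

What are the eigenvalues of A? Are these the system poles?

For diagonal matrix, eigenvalues are diagonal entries: λ₁ = -7, λ₂ = -2. Eigenvalues of A = system poles.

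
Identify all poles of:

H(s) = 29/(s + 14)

Pole is where denominator = 0: s + 14 = 0, so s = -14.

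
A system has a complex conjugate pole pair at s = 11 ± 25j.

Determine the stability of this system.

Real part of poles is 11 (> 0, right half-plane). Unstable.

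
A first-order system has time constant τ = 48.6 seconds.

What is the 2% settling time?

For first-order system, 2% settling time ≈ 4τ = 4 × 48.6 = 194.4 s.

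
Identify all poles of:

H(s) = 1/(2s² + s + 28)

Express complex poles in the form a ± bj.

Discriminant = 1² - 4×2×28 = 1 - 224 = -223 < 0, so the poles are a complex conjugate pair s = (-1 ± j√223)/(2×2). Real part = -1/(2×2) = -1/4 = -0.25; imaginary part = ±√223/(2×2) ≈ 3.7333. Poles: s = -0.25 ± 3.7333j.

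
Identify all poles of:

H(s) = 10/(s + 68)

Pole is where denominator = 0: s + 68 = 0, so s = -68.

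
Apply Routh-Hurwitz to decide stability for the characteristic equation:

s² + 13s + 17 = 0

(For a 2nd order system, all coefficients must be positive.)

Coefficients: 1, 13, 17. All positive, so system is stable.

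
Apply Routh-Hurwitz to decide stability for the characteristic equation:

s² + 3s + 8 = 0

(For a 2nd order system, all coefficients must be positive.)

Coefficients: 1, 3, 8. All positive, so system is stable.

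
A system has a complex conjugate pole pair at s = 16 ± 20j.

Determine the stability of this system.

Real part of poles is 16 (> 0, right half-plane). Unstable.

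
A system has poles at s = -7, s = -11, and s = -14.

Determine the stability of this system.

All poles are in the left half-plane. System is stable.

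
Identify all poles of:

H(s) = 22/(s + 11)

Pole is where denominator = 0: s + 11 = 0, so s = -11.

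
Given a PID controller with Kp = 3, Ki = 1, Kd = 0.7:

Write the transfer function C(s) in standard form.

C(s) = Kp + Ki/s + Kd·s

Substituting values: C(s) = 3 + 1/s + 0.7s = (0.7s² + 3s + 1)/s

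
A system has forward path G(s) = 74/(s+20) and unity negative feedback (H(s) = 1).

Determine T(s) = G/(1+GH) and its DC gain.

T(s) = G/(1+GH) = [74/(s+20)] / [1 + 74/(s+20)] = 74/(s+20+74) = 74/(s+94). DC gain = 74/94 = 0.7872.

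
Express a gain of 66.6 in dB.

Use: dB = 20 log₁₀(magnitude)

dB = 20 log₁₀(66.6) = 36.5 dB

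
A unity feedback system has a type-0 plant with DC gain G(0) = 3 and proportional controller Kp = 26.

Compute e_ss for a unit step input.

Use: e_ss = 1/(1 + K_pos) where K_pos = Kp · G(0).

K_pos = Kp · G(0) = 26 × 3 = 78. e_ss = 1/(1 + 78) = 0.0127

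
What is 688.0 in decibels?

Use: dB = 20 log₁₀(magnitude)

dB = 20 log₁₀(688.0) = 56.8 dB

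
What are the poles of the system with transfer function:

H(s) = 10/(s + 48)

Pole is where denominator = 0: s + 48 = 0, so s = -48.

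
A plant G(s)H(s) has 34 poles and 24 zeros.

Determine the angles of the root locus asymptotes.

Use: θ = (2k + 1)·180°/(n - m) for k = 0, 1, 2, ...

n - m = 34 - 24 = 10. Angles: θk = (2k + 1)·180°/10 = 18°, 54°, 90°, 126°, 162°, 198°, 234°, 270°, 306°, 342°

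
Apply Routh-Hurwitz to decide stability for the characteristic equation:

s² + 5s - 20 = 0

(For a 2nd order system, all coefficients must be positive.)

Coefficients: 1, 5, -20. c=-20 not positive, so system is unstable.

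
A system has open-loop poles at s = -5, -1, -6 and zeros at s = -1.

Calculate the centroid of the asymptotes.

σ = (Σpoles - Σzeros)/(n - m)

σ = (Σpoles - Σzeros)/(n - m) = (-12 - (-1))/(3 - 1) = -11/2 = -5.5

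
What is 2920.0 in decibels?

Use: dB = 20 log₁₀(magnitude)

dB = 20 log₁₀(2920.0) = 69.3 dB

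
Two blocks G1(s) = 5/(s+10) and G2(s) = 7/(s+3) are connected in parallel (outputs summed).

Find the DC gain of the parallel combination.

Parallel: G_eq = G1 + G2. DC gain = G1(0) + G2(0) = 5/10 + 7/3 = 0.5 + 2.3333 = 2.8333.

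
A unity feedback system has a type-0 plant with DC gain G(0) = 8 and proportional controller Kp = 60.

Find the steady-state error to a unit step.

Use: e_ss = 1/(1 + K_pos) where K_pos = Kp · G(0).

K_pos = Kp · G(0) = 60 × 8 = 480. e_ss = 1/(1 + 480) = 0.0021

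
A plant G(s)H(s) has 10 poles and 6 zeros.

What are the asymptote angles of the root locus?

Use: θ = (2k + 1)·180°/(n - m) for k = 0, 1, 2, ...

n - m = 10 - 6 = 4. Angles: θk = (2k + 1)·180°/4 = 45°, 135°, 225°, 315°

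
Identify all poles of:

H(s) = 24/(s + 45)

Pole is where denominator = 0: s + 45 = 0, so s = -45.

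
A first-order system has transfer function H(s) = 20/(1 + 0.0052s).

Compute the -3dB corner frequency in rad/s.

Corner frequency = 1/τ = 1/0.0052 = 192.308 rad/s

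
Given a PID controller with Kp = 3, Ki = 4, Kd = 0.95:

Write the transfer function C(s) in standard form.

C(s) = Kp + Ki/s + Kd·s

Substituting values: C(s) = 3 + 4/s + 0.95s = (0.95s² + 3s + 4)/s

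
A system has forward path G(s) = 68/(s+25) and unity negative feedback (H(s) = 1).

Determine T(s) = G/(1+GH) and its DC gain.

T(s) = G/(1+GH) = [68/(s+25)] / [1 + 68/(s+25)] = 68/(s+25+68) = 68/(s+93). DC gain = 68/93 = 0.7312.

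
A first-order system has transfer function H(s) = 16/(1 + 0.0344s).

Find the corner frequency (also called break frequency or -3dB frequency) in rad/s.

Corner frequency = 1/τ = 1/0.0344 = 29.07 rad/s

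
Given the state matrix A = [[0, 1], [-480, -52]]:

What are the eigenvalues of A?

det(A - λI) = λ² - (-52)λ + 480 = (λ - (-40))(λ - (-12)). Eigenvalues: -40, -12.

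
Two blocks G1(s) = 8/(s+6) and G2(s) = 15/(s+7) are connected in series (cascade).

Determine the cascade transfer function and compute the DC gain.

Series: multiply transfer functions. G_eq = 8/(s+6) × 15/(s+7) = 120/((s+6)(s+7)). DC gain = 120/(6×7) = 2.8571.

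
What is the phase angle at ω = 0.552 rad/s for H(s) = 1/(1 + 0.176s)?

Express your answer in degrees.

Phase = -arctan(ωτ) = -arctan(0.552 × 0.176) = -5.5°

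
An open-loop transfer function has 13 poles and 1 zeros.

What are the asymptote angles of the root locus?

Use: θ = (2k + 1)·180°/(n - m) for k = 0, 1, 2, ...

n - m = 13 - 1 = 12. Angles: θk = (2k + 1)·180°/12 = 15°, 45°, 75°, 105°, 135°, 165°, 195°, 225°, 255°, 285°, 315°, 345°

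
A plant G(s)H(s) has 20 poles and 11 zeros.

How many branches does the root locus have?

Root locus has n branches where n = number of poles = 20.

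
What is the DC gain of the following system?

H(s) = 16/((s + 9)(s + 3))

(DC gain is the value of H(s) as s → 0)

DC gain = H(0) = 16/(9 × 3) = 16/27 = 0.5926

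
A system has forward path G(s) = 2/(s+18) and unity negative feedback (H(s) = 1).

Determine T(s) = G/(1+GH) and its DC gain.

T(s) = G/(1+GH) = [2/(s+18)] / [1 + 2/(s+18)] = 2/(s+18+2) = 2/(s+20). DC gain = 2/20 = 0.1.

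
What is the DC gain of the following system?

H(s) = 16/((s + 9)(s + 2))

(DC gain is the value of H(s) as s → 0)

DC gain = H(0) = 16/(9 × 2) = 16/18 = 0.8889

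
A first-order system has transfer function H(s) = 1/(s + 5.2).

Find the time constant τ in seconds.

For H(s) = 1/(s + 1/τ), the pole is at -1/τ = -5.2, so τ = 1/5.2 = 0.1923 s.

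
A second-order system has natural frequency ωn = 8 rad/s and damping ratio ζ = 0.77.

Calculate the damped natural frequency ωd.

ωd = ωn√(1 - ζ²) = 8√(1 - 0.77²) = 5.1 rad/s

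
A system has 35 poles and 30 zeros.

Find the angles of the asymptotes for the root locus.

n - m = 35 - 30 = 5. Angles: θk = (2k + 1)·180°/5 = 36°, 108°, 180°, 252°, 324°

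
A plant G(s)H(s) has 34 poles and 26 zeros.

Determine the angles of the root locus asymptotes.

n - m = 34 - 26 = 8. Angles: θk = (2k + 1)·180°/8 = 22.5°, 67.5°, 112.5°, 157.5°, 202.5°, 247.5°, 292.5°, 337.5°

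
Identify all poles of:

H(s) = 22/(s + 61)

Pole is where denominator = 0: s + 61 = 0, so s = -61.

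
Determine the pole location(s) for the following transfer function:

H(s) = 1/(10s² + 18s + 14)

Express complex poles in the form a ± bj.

Discriminant = 18² - 4×10×14 = 324 - 560 = -236 < 0, so the poles are a complex conjugate pair s = (-18 ± j√236)/(2×10). Real part = -18/(2×10) = -18/20 = -0.9; imaginary part = ±√236/(2×10) ≈ 0.7681. Poles: s = -0.9 ± 0.7681j.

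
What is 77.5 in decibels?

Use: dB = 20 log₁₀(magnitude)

dB = 20 log₁₀(77.5) = 37.8 dB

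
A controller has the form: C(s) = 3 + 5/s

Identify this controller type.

This is a Proportional-Integral (PI) controller.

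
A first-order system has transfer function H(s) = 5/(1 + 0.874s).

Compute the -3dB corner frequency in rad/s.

Corner frequency = 1/τ = 1/0.874 = 1.144 rad/s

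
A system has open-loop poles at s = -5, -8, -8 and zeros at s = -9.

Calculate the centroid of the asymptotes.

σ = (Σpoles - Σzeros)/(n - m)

σ = (Σpoles - Σzeros)/(n - m) = (-21 - (-9))/(3 - 1) = -12/2 = -6.0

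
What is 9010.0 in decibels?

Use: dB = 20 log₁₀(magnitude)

dB = 20 log₁₀(9010.0) = 79.1 dB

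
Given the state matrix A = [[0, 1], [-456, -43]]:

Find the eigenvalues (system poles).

det(A - λI) = λ² - (-43)λ + 456 = (λ - (-19))(λ - (-24)). Eigenvalues: -19, -24.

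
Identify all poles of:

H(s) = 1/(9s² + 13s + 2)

Discriminant = 13² - 4×9×2 = 169 - 72 = 97 > 0, so two distinct real poles. Using quadratic formula: s = (-13 ± √97)/(2×9) = (-13 ± √97)/18, with √97 ≈ 9.8489. s₁ ≈ -0.1751, s₂ ≈ -1.2694. Poles: s₁ = -0.1751, s₂ = -1.2694.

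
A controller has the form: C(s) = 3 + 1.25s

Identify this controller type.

This is a Proportional-Derivative (PD) controller.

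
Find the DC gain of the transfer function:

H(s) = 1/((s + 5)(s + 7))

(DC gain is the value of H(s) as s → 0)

DC gain = H(0) = 1/(5 × 7) = 1/35 = 0.0286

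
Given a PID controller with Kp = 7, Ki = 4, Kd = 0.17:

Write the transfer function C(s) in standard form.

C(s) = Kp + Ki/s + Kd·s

Substituting values: C(s) = 7 + 4/s + 0.17s = (0.17s² + 7s + 4)/s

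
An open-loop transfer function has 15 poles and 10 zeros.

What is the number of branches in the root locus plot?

Root locus has n branches where n = number of poles = 15.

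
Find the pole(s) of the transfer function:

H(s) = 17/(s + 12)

Pole is where denominator = 0: s + 12 = 0, so s = -12.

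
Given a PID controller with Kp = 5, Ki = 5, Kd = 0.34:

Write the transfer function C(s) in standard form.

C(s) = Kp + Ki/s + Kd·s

Substituting values: C(s) = 5 + 5/s + 0.34s = (0.34s² + 5s + 5)/s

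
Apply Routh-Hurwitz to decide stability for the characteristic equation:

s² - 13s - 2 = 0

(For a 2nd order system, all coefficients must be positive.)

Coefficients: 1, -13, -2. b=-13, c=-2 not positive, so system is unstable.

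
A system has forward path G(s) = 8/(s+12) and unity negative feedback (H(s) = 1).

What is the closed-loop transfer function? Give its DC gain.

T(s) = G/(1+GH) = [8/(s+12)] / [1 + 8/(s+12)] = 8/(s+12+8) = 8/(s+20). DC gain = 8/20 = 0.4.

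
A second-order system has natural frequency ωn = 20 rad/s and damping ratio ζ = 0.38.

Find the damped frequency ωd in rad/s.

ωd = ωn√(1 - ζ²) = 20√(1 - 0.38²) = 18.5 rad/s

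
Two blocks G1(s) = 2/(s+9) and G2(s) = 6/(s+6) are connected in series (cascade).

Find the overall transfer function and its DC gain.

Series: multiply transfer functions. G_eq = 2/(s+9) × 6/(s+6) = 12/((s+9)(s+6)). DC gain = 12/(9×6) = 0.2222.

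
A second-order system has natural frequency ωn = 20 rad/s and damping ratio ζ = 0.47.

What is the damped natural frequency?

ωd = ωn√(1 - ζ²) = 20√(1 - 0.47²) = 17.65 rad/s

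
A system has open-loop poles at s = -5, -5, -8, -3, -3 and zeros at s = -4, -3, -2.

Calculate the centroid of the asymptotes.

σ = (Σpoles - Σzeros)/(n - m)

σ = (Σpoles - Σzeros)/(n - m) = (-24 - (-9))/(5 - 3) = -15/2 = -7.5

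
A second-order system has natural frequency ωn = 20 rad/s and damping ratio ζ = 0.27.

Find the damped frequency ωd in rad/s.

ωd = ωn√(1 - ζ²) = 20√(1 - 0.27²) = 19.26 rad/s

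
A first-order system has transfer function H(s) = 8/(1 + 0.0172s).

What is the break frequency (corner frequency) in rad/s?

Corner frequency = 1/τ = 1/0.0172 = 58.14 rad/s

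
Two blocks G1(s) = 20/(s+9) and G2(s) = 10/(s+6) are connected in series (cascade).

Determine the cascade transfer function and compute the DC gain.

Series: multiply transfer functions. G_eq = 20/(s+9) × 10/(s+6) = 200/((s+9)(s+6)). DC gain = 200/(9×6) = 3.7037.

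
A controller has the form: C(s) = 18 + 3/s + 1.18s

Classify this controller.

This is a Proportional-Integral-Derivative (PID) controller.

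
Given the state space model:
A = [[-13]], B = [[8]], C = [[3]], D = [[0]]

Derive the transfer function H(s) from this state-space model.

(sI - A)⁻¹ = 1/(s + 13). H(s) = 3 × 8/(s + 13) + 0 = 24/(s + 13).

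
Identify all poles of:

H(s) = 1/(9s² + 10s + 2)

Discriminant = 10² - 4×9×2 = 100 - 72 = 28 > 0, so two distinct real poles. Using quadratic formula: s = (-10 ± √28)/(2×9) = (-10 ± √28)/18, with √28 ≈ 5.2915. s₁ ≈ -0.2616, s₂ ≈ -0.8495. Poles: s₁ = -0.2616, s₂ = -0.8495.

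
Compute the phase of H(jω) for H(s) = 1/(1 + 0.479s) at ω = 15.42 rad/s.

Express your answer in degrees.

Phase = -arctan(ωτ) = -arctan(15.42 × 0.479) = -82.3°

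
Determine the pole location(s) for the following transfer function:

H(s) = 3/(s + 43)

Pole is where denominator = 0: s + 43 = 0, so s = -43.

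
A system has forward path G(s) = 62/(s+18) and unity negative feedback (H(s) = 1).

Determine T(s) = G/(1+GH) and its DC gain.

T(s) = G/(1+GH) = [62/(s+18)] / [1 + 62/(s+18)] = 62/(s+18+62) = 62/(s+80). DC gain = 62/80 = 0.775.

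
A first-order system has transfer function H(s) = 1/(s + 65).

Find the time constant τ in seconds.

For H(s) = 1/(s + 1/τ), the pole is at -1/τ = -65, so τ = 1/65 = 0.0154 s.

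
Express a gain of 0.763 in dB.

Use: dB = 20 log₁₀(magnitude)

dB = 20 log₁₀(0.763) = -2.3 dB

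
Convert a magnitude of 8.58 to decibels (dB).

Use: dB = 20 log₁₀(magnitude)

dB = 20 log₁₀(8.58) = 18.7 dB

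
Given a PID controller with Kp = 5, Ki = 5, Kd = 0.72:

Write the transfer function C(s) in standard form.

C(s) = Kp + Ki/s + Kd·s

Substituting values: C(s) = 5 + 5/s + 0.72s = (0.72s² + 5s + 5)/s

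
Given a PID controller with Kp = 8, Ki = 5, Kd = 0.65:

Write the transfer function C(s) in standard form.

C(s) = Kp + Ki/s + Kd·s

Substituting values: C(s) = 8 + 5/s + 0.65s = (0.65s² + 8s + 5)/s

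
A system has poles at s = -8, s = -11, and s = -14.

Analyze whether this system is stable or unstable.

All poles are in the left half-plane. System is stable.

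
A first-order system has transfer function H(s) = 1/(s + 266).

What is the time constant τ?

For H(s) = 1/(s + 1/τ), the pole is at -1/τ = -266, so τ = 1/266 = 0.0038 s.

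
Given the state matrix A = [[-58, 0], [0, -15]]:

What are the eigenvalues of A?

For diagonal matrix, eigenvalues are diagonal entries: λ₁ = -58, λ₂ = -15.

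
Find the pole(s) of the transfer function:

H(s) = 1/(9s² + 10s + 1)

Discriminant = 10² - 4×9×1 = 100 - 36 = 64 > 0, so two distinct real poles. Using quadratic formula: s = (-10 ± √64)/(2×9) = (-10 ± √64)/18, with √64 = 8. s₁ = -2/18 ≈ -0.1111, s₂ = -18/18 = -1. Poles: s₁ = -0.1111, s₂ = -1.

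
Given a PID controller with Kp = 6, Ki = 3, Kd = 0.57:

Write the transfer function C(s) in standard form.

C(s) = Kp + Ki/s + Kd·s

Substituting values: C(s) = 6 + 3/s + 0.57s = (0.57s² + 6s + 3)/s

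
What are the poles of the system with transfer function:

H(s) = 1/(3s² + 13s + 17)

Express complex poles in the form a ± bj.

Discriminant = 13² - 4×3×17 = 169 - 204 = -35 < 0, so the poles are a complex conjugate pair s = (-13 ± j√35)/(2×3). Real part = -13/(2×3) = -13/6 ≈ -2.1667; imaginary part = ±√35/(2×3) ≈ 0.9860. Poles: s = -2.1667 ± 0.9860j.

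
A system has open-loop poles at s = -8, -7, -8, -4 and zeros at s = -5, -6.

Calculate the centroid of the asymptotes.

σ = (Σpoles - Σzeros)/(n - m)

σ = (Σpoles - Σzeros)/(n - m) = (-27 - (-11))/(4 - 2) = -16/2 = -8.0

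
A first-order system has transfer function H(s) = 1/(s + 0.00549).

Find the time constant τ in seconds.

For H(s) = 1/(s + 1/τ), the pole is at -1/τ = -0.00549, so τ = 1/0.00549 = 182.1 s.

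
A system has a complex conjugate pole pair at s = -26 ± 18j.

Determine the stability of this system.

Real part of poles is -26 (< 0, left half-plane). Stable.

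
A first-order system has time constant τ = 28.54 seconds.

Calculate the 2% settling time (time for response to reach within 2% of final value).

For first-order system, 2% settling time ≈ 4τ = 4 × 28.54 = 114.16 s.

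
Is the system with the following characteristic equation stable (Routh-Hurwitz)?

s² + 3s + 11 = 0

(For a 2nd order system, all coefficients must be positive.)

Coefficients: 1, 3, 11. All positive, so system is stable.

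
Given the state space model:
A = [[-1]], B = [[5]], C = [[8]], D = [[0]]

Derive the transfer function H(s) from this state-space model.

(sI - A)⁻¹ = 1/(s + 1). H(s) = 8 × 5/(s + 1) + 0 = 40/(s + 1).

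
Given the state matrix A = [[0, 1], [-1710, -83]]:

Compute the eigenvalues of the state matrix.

det(A - λI) = λ² - (-83)λ + 1710 = (λ - (-45))(λ - (-38)). Eigenvalues: -45, -38.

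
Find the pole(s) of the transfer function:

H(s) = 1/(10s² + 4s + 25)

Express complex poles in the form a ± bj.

Discriminant = 4² - 4×10×25 = 16 - 1000 = -984 < 0, so the poles are a complex conjugate pair s = (-4 ± j√984)/(2×10). Real part = -4/(2×10) = -4/20 = -0.2; imaginary part = ±√984/(2×10) ≈ 1.5684. Poles: s = -0.2 ± 1.5684j.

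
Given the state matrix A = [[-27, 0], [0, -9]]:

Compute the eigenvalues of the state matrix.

For diagonal matrix, eigenvalues are diagonal entries: λ₁ = -27, λ₂ = -9.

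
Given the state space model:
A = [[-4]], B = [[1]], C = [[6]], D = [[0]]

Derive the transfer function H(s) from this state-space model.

(sI - A)⁻¹ = 1/(s + 4). H(s) = 6 × 1/(s + 4) + 0 = 6/(s + 4).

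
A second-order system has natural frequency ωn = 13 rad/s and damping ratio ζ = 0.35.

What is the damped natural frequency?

ωd = ωn√(1 - ζ²) = 13√(1 - 0.35²) = 12.18 rad/s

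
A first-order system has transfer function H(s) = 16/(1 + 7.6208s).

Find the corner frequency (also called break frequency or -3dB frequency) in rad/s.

Corner frequency = 1/τ = 1/7.6208 = 0.131 rad/s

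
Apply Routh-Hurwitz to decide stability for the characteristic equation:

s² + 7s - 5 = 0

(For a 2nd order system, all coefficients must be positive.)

Coefficients: 1, 7, -5. c=-5 not positive, so system is unstable.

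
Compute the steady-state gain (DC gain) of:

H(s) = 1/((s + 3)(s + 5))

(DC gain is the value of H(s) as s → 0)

DC gain = H(0) = 1/(3 × 5) = 1/15 = 0.0667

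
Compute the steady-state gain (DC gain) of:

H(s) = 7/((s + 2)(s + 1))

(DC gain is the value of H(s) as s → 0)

DC gain = H(0) = 7/(2 × 1) = 7/2 = 3.5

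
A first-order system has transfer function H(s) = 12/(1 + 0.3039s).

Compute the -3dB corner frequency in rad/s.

Corner frequency = 1/τ = 1/0.3039 = 3.291 rad/s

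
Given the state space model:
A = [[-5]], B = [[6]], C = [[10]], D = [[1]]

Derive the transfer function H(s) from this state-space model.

(sI - A)⁻¹ = 1/(s + 5). H(s) = 10×6/(s + 5) + 1 = (s + 65)/(s + 5).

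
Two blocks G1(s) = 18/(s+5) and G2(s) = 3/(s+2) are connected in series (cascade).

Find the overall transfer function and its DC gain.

Series: multiply transfer functions. G_eq = 18/(s+5) × 3/(s+2) = 54/((s+5)(s+2)). DC gain = 54/(5×2) = 5.4.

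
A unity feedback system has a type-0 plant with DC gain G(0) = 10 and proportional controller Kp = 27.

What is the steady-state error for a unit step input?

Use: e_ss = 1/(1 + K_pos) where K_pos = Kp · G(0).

K_pos = Kp · G(0) = 27 × 10 = 270. e_ss = 1/(1 + 270) = 0.0037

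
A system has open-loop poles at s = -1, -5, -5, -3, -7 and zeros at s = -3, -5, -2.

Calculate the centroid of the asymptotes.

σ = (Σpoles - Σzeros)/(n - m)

σ = (Σpoles - Σzeros)/(n - m) = (-21 - (-10))/(5 - 3) = -11/2 = -5.5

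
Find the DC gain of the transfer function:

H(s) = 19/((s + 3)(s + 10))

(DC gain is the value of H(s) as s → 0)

DC gain = H(0) = 19/(3 × 10) = 19/30 = 0.6333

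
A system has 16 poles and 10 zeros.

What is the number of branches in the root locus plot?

Root locus has n branches where n = number of poles = 16.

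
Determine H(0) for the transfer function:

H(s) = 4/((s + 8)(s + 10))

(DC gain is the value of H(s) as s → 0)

DC gain = H(0) = 4/(8 × 10) = 4/80 = 0.05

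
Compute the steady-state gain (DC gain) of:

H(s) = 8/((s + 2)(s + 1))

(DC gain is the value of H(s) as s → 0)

DC gain = H(0) = 8/(2 × 1) = 8/2 = 4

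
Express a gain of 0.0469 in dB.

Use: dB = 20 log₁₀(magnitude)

dB = 20 log₁₀(0.0469) = -26.6 dB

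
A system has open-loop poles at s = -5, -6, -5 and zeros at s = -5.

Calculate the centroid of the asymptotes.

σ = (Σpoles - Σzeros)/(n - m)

σ = (Σpoles - Σzeros)/(n - m) = (-16 - (-5))/(3 - 1) = -11/2 = -5.5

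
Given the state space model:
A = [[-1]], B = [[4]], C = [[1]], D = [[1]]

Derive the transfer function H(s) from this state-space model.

(sI - A)⁻¹ = 1/(s + 1). H(s) = 1×4/(s + 1) + 1 = (s + 5)/(s + 1).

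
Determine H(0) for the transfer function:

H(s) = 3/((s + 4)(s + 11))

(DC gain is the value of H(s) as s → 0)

DC gain = H(0) = 3/(4 × 11) = 3/44 = 0.0682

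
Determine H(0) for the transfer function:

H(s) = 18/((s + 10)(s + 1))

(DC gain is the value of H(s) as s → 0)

DC gain = H(0) = 18/(10 × 1) = 18/10 = 1.8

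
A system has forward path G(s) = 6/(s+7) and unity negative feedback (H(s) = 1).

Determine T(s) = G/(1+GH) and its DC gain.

T(s) = G/(1+GH) = [6/(s+7)] / [1 + 6/(s+7)] = 6/(s+7+6) = 6/(s+13). DC gain = 6/13 = 0.4615.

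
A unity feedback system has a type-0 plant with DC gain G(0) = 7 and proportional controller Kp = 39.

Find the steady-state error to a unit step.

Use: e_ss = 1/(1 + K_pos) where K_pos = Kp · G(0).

K_pos = Kp · G(0) = 39 × 7 = 273. e_ss = 1/(1 + 273) = 0.0036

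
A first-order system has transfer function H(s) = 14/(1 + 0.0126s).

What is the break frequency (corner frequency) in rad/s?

Corner frequency = 1/τ = 1/0.0126 = 79.365 rad/s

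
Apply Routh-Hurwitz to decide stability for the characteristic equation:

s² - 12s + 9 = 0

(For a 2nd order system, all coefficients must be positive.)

Coefficients: 1, -12, 9. b=-12 not positive, so system is unstable.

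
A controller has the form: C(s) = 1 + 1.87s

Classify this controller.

This is a Proportional-Derivative (PD) controller.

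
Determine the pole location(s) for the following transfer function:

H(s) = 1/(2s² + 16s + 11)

Discriminant = 16² - 4×2×11 = 256 - 88 = 168 > 0, so two distinct real poles. Using quadratic formula: s = (-16 ± √168)/(2×2) = (-16 ± √168)/4, with √168 ≈ 12.9615. s₁ ≈ -0.7596, s₂ ≈ -7.2404. Poles: s₁ = -0.7596, s₂ = -7.2404.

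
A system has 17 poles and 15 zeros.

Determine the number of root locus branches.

Root locus has n branches where n = number of poles = 17.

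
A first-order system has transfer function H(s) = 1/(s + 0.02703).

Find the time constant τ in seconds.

For H(s) = 1/(s + 1/τ), the pole is at -1/τ = -0.02703, so τ = 1/0.02703 = 37 s.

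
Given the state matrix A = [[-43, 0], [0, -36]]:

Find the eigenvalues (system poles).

For diagonal matrix, eigenvalues are diagonal entries: λ₁ = -43, λ₂ = -36.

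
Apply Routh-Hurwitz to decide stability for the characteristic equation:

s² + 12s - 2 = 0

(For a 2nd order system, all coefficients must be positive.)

Coefficients: 1, 12, -2. c=-2 not positive, so system is unstable.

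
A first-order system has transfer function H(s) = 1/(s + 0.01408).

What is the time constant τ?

For H(s) = 1/(s + 1/τ), the pole is at -1/τ = -0.01408, so τ = 1/0.01408 = 71.02 s.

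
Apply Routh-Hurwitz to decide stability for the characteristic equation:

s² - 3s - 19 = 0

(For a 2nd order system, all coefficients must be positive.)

Coefficients: 1, -3, -19. b=-3, c=-19 not positive, so system is unstable.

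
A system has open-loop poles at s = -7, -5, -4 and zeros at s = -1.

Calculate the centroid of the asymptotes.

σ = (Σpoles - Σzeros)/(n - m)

σ = (Σpoles - Σzeros)/(n - m) = (-16 - (-1))/(3 - 1) = -15/2 = -7.5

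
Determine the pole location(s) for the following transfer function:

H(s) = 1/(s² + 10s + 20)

Discriminant = 10² - 4×1×20 = 100 - 80 = 20 > 0, so two distinct real poles. Using quadratic formula: s = (-10 ± √20)/(2×1) = (-10 ± √20)/2, with √20 ≈ 4.4721. s₁ ≈ -2.7639, s₂ ≈ -7.2361. Poles: s₁ = -2.7639, s₂ = -7.2361.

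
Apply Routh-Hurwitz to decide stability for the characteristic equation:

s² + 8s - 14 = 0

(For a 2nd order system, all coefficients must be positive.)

Coefficients: 1, 8, -14. c=-14 not positive, so system is unstable.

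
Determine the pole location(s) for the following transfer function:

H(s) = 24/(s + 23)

Pole is where denominator = 0: s + 23 = 0, so s = -23.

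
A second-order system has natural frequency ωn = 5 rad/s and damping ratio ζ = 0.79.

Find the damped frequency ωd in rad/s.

ωd = ωn√(1 - ζ²) = 5√(1 - 0.79²) = 3.07 rad/s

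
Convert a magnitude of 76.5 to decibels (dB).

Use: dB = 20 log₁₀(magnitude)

dB = 20 log₁₀(76.5) = 37.7 dB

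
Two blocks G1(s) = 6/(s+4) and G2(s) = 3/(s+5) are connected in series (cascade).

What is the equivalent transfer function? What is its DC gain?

Series: multiply transfer functions. G_eq = 6/(s+4) × 3/(s+5) = 18/((s+4)(s+5)). DC gain = 18/(4×5) = 0.9.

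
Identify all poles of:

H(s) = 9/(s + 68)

Pole is where denominator = 0: s + 68 = 0, so s = -68.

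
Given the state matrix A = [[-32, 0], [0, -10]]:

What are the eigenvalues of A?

For diagonal matrix, eigenvalues are diagonal entries: λ₁ = -32, λ₂ = -10.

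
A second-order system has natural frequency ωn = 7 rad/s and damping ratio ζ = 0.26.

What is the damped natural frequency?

ωd = ωn√(1 - ζ²) = 7√(1 - 0.26²) = 6.76 rad/s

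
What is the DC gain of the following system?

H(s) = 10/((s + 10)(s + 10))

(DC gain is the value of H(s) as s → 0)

DC gain = H(0) = 10/(10 × 10) = 10/100 = 0.1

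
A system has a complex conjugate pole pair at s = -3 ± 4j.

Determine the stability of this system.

Real part of poles is -3 (< 0, left half-plane). Stable.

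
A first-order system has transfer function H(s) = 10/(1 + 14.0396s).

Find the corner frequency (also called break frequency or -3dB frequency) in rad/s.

Corner frequency = 1/τ = 1/14.0396 = 0.071 rad/s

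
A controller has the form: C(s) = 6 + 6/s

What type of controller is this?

This is a Proportional-Integral (PI) controller.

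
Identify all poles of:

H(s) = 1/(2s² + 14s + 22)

Discriminant = 14² - 4×2×22 = 196 - 176 = 20 > 0, so two distinct real poles. Using quadratic formula: s = (-14 ± √20)/(2×2) = (-14 ± √20)/4, with √20 ≈ 4.4721. s₁ ≈ -2.3820, s₂ ≈ -4.6180. Poles: s₁ = -2.3820, s₂ = -4.6180.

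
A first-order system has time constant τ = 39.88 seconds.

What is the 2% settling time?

For first-order system, 2% settling time ≈ 4τ = 4 × 39.88 = 159.52 s.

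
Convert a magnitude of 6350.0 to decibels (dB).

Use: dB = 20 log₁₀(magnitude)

dB = 20 log₁₀(6350.0) = 76.1 dB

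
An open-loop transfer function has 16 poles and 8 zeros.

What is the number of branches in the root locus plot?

Root locus has n branches where n = number of poles = 16.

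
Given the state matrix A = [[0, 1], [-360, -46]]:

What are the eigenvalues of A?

det(A - λI) = λ² - (-46)λ + 360 = (λ - (-10))(λ - (-36)). Eigenvalues: -10, -36.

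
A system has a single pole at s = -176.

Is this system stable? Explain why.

Pole at s = -176 is in the left half-plane. Stable.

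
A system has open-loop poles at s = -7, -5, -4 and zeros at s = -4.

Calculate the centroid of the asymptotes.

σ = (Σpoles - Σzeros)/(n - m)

σ = (Σpoles - Σzeros)/(n - m) = (-16 - (-4))/(3 - 1) = -12/2 = -6.0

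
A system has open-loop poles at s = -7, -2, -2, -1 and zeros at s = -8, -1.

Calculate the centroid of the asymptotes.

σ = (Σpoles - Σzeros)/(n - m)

σ = (Σpoles - Σzeros)/(n - m) = (-12 - (-9))/(4 - 2) = -3/2 = -1.5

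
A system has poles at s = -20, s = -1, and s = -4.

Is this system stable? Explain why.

All poles are in the left half-plane. System is stable.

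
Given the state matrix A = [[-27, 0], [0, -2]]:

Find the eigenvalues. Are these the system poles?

For diagonal matrix, eigenvalues are diagonal entries: λ₁ = -27, λ₂ = -2. Eigenvalues of A = system poles.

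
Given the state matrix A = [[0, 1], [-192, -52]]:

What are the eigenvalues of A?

det(A - λI) = λ² - (-52)λ + 192 = (λ - (-4))(λ - (-48)). Eigenvalues: -4, -48.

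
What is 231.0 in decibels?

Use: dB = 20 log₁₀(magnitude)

dB = 20 log₁₀(231.0) = 47.3 dB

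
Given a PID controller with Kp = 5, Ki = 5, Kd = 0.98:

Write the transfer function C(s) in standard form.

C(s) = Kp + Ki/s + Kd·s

Substituting values: C(s) = 5 + 5/s + 0.98s = (0.98s² + 5s + 5)/s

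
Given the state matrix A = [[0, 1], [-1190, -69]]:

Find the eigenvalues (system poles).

det(A - λI) = λ² - (-69)λ + 1190 = (λ - (-35))(λ - (-34)). Eigenvalues: -35, -34.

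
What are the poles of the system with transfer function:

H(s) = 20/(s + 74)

Pole is where denominator = 0: s + 74 = 0, so s = -74.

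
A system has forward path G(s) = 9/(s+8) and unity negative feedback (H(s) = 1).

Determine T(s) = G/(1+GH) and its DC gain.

T(s) = G/(1+GH) = [9/(s+8)] / [1 + 9/(s+8)] = 9/(s+8+9) = 9/(s+17). DC gain = 9/17 = 0.5294.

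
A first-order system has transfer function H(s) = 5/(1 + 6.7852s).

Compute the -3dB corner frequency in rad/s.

Corner frequency = 1/τ = 1/6.7852 = 0.147 rad/s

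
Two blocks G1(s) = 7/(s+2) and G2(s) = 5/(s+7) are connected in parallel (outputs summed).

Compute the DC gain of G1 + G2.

Parallel: G_eq = G1 + G2. DC gain = G1(0) + G2(0) = 7/2 + 5/7 = 3.5 + 0.7143 = 4.2143.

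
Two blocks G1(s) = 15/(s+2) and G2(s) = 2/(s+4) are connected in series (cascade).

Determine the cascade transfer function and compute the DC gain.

Series: multiply transfer functions. G_eq = 15/(s+2) × 2/(s+4) = 30/((s+2)(s+4)). DC gain = 30/(2×4) = 3.75.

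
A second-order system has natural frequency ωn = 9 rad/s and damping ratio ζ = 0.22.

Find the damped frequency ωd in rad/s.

ωd = ωn√(1 - ζ²) = 9√(1 - 0.22²) = 8.78 rad/s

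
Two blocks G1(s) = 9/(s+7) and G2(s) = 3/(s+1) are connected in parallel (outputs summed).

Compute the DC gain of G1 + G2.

Parallel: G_eq = G1 + G2. DC gain = G1(0) + G2(0) = 9/7 + 3/1 = 1.2857 + 3 = 4.2857.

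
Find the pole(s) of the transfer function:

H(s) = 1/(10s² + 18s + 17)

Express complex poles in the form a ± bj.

Discriminant = 18² - 4×10×17 = 324 - 680 = -356 < 0, so the poles are a complex conjugate pair s = (-18 ± j√356)/(2×10). Real part = -18/(2×10) = -18/20 = -0.9; imaginary part = ±√356/(2×10) ≈ 0.9434. Poles: s = -0.9 ± 0.9434j.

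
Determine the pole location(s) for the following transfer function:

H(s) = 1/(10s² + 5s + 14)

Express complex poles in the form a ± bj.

Discriminant = 5² - 4×10×14 = 25 - 560 = -535 < 0, so the poles are a complex conjugate pair s = (-5 ± j√535)/(2×10). Real part = -5/(2×10) = -5/20 = -0.25; imaginary part = ±√535/(2×10) ≈ 1.1565. Poles: s = -0.25 ± 1.1565j.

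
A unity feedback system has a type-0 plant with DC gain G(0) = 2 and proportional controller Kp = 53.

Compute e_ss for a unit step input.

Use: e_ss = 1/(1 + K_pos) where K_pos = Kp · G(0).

K_pos = Kp · G(0) = 53 × 2 = 106. e_ss = 1/(1 + 106) = 0.0093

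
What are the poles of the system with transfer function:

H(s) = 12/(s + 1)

Pole is where denominator = 0: s + 1 = 0, so s = -1.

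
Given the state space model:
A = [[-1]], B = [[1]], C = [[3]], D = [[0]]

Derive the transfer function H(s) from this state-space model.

(sI - A)⁻¹ = 1/(s + 1). H(s) = 3 × 1/(s + 1) + 0 = 3/(s + 1).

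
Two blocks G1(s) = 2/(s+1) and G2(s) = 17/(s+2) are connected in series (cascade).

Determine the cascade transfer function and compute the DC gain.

Series: multiply transfer functions. G_eq = 2/(s+1) × 17/(s+2) = 34/((s+1)(s+2)). DC gain = 34/(1×2) = 17.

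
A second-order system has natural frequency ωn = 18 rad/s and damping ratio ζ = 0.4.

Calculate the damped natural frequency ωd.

ωd = ωn√(1 - ζ²) = 18√(1 - 0.4²) = 16.5 rad/s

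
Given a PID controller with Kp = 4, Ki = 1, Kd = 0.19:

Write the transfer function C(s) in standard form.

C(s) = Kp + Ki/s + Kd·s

Substituting values: C(s) = 4 + 1/s + 0.19s = (0.19s² + 4s + 1)/s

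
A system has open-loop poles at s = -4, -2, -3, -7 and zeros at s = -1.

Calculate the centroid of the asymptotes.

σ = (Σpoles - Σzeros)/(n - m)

σ = (Σpoles - Σzeros)/(n - m) = (-16 - (-1))/(4 - 1) = -15/3 = -5.0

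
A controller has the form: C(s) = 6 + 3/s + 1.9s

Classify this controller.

This is a Proportional-Integral-Derivative (PID) controller.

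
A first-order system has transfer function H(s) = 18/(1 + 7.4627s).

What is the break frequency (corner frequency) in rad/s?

Corner frequency = 1/τ = 1/7.4627 = 0.134 rad/s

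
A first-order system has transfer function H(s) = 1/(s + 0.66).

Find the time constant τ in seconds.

For H(s) = 1/(s + 1/τ), the pole is at -1/τ = -0.66, so τ = 1/0.66 = 1.5152 s.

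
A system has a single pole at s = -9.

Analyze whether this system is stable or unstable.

Pole at s = -9 is in the left half-plane. Stable.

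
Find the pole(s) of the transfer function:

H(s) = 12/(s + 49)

Pole is where denominator = 0: s + 49 = 0, so s = -49.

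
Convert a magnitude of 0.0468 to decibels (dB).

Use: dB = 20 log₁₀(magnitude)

dB = 20 log₁₀(0.0468) = -26.6 dB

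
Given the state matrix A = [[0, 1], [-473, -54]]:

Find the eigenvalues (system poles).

det(A - λI) = λ² - (-54)λ + 473 = (λ - (-11))(λ - (-43)). Eigenvalues: -11, -43.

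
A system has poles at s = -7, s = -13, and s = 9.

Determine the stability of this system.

Pole(s) at s = 9 are not in the left half-plane. System is unstable.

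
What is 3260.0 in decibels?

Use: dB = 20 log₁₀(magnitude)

dB = 20 log₁₀(3260.0) = 70.3 dB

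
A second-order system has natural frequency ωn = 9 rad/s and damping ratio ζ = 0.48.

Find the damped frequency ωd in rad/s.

ωd = ωn√(1 - ζ²) = 9√(1 - 0.48²) = 7.9 rad/s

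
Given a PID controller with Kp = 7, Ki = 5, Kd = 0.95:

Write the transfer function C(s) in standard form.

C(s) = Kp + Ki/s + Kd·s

Substituting values: C(s) = 7 + 5/s + 0.95s = (0.95s² + 7s + 5)/s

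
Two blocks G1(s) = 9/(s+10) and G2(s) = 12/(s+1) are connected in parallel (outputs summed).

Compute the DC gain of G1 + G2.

Parallel: G_eq = G1 + G2. DC gain = G1(0) + G2(0) = 9/10 + 12/1 = 0.9 + 12 = 12.9.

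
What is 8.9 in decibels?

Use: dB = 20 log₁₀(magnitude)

dB = 20 log₁₀(8.9) = 19.0 dB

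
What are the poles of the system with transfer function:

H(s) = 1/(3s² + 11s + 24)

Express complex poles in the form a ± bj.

Discriminant = 11² - 4×3×24 = 121 - 288 = -167 < 0, so the poles are a complex conjugate pair s = (-11 ± j√167)/(2×3). Real part = -11/(2×3) = -11/6 ≈ -1.8333; imaginary part = ±√167/(2×3) ≈ 2.1538. Poles: s = -1.8333 ± 2.1538j.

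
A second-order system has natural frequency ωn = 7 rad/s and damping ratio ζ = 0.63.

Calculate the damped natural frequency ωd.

ωd = ωn√(1 - ζ²) = 7√(1 - 0.63²) = 5.44 rad/s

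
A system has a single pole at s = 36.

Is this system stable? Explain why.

Pole at s = 36 is in the right half-plane. Unstable.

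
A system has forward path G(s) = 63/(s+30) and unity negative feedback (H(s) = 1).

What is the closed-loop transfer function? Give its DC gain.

T(s) = G/(1+GH) = [63/(s+30)] / [1 + 63/(s+30)] = 63/(s+30+63) = 63/(s+93). DC gain = 63/93 = 0.6774.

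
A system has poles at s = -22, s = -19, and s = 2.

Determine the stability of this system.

Pole(s) at s = 2 are not in the left half-plane. System is unstable.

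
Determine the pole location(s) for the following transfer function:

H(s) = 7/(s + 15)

Pole is where denominator = 0: s + 15 = 0, so s = -15.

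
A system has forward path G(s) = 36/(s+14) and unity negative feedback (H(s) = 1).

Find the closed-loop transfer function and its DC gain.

T(s) = G/(1+GH) = [36/(s+14)] / [1 + 36/(s+14)] = 36/(s+14+36) = 36/(s+50). DC gain = 36/50 = 0.72.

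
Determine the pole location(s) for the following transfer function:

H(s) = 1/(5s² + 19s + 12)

Discriminant = 19² - 4×5×12 = 361 - 240 = 121 > 0, so two distinct real poles. Using quadratic formula: s = (-19 ± √121)/(2×5) = (-19 ± √121)/10, with √121 = 11. s₁ = -8/10 = -0.8, s₂ = -30/10 = -3. Poles: s₁ = -0.8, s₂ = -3.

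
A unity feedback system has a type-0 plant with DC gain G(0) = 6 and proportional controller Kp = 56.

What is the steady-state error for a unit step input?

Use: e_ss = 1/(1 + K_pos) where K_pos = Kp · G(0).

K_pos = Kp · G(0) = 56 × 6 = 336. e_ss = 1/(1 + 336) = 0.0030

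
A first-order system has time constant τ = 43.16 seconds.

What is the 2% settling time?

For first-order system, 2% settling time ≈ 4τ = 4 × 43.16 = 172.64 s.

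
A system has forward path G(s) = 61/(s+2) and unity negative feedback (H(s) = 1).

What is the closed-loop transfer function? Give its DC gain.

T(s) = G/(1+GH) = [61/(s+2)] / [1 + 61/(s+2)] = 61/(s+2+61) = 61/(s+63). DC gain = 61/63 = 0.9683.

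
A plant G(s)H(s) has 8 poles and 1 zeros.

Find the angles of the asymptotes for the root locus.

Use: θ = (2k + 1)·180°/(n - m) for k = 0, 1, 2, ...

n - m = 8 - 1 = 7. Angles: θk = (2k + 1)·180°/7 = 25.71°, 77.14°, 128.57°, 180°, 231.43°, 282.86°, 334.29°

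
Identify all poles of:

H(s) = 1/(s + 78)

Pole is where denominator = 0: s + 78 = 0, so s = -78.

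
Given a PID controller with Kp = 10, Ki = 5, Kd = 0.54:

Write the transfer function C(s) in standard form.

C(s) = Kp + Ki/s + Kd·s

Substituting values: C(s) = 10 + 5/s + 0.54s = (0.54s² + 10s + 5)/s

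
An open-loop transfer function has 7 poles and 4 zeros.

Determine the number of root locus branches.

Root locus has n branches where n = number of poles = 7.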